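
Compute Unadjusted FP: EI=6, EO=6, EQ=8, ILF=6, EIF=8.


UFP = EI*4 + EO*5 + EQ*4 + ILF*10 + EIF*7
UFP = 6*4 + 6*5 + 8*4 + 6*10 + 8*7
UFP = 24 + 30 + 32 + 60 + 56
UFP = 202

202


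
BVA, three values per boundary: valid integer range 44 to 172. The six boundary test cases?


Range: [44, 172]
Boundaries: just below min, min, min+1, max-1, max, just above max
Values: [43, 44, 45, 171, 172, 173]

[43, 44, 45, 171, 172, 173]


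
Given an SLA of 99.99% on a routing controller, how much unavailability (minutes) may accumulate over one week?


Formula: allowed downtime = period * (100 - SLA) / 100
Period (week) = 10080 minutes
Unavailability fraction = (100 - 99.99) / 100
Allowed downtime = 10080 * (100 - 99.99) / 100
Allowed downtime = 1.008 minutes

1.008 minutes


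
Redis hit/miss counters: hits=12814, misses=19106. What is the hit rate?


Formula: hit rate = hits / (hits + misses) * 100
hit rate = 12814 / (12814 + 19106) * 100
hit rate = 12814 / 31920 * 100
hit rate = 40.14%

40.14%


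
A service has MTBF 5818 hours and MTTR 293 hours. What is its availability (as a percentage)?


Availability = MTBF / (MTBF + MTTR)
Availability = 5818 / (5818 + 293)
Availability = 5818 / 6111
Availability = 95.2054%

95.2054%


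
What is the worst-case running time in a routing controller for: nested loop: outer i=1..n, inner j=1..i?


Reasoning: triangle: n(n+1)/2 ~ n^2/2
Complexity: O(n^2)

O(n^2)


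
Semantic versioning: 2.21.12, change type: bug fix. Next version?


Current: 2.21.12
Change category: 'bug fix' → patch bump
SemVer rule: patch bump → increment PATCH (MAJOR and MINOR unchanged)
New: 2.21.13

2.21.13


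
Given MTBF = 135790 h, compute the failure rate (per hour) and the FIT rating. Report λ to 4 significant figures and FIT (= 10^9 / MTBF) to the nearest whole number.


Formula: λ = 1 / MTBF; FIT = λ × 1e9 = 1e9 / MTBF
λ = 1 / 135790 ≈ 7.364e-06 failures/hour
FIT = 1e9 / 135790 ≈ 7364 failures per 1e9 hours (nearest whole number)

λ = 7.364e-06 /h, FIT = 7364


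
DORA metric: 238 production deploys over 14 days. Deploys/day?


Formula: deployments per day = releases / days
= 238 / 14
= 17.0 deploys/day
(equivalently, 119.0 deploys/week)

17.0 deploys/day


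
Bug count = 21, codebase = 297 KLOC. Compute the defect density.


Defect density = defects / KLOC
Defect density = 21 / 297
Defect density = 0.071 defects/KLOC

0.071 defects/KLOC


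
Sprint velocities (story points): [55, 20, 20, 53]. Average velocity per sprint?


Formula: Avg velocity = Total points / Number of sprints
Points: [55, 20, 20, 53]
Sum = 55 + 20 + 20 + 53 = 148
Avg velocity = 148 / 4 = 37.0 points/sprint

37.0 points/sprint


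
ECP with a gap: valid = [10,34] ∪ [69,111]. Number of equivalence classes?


Valid ranges: [10,34] and [69,111]
Class 1: x < 10 — invalid
Class 2: 10 ≤ x ≤ 34 — valid
Class 3: 34 < x < 69 — invalid (gap between ranges)
Class 4: 69 ≤ x ≤ 111 — valid
Class 5: x > 111 — invalid
Total equivalence classes: 5

5 equivalence classes


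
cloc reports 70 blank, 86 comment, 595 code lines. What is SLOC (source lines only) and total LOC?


Total LOC = blank + comment + code
Total LOC = 70 + 86 + 595 = 751
SLOC (source only) = code = 595

Total LOC: 751, SLOC: 595


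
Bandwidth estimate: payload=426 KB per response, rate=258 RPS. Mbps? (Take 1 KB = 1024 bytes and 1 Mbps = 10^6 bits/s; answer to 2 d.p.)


Formula: Mbps = payload_bytes * RPS * 8 / 1e6
Payload per request = 426 KB = 426 * 1024 = 436224 bytes
Total bytes/sec = 436224 * 258 = 112545792
Total bits/sec = 112545792 * 8 = 900366336
Mbps = 900366336 / 1e6 = 900.37

900.37 Mbps


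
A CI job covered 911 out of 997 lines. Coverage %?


Coverage = covered / total * 100
Coverage = 911 / 997 * 100
Coverage = 91.37%

91.37%


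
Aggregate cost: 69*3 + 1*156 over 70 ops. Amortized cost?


Formula: Amortized cost = Total cost / Operations
Total cost = (69 * 3) + (1 * 156)
Total cost = 207 + 156 = 363
Amortized = 363 / 70 = 5.1857

5.1857


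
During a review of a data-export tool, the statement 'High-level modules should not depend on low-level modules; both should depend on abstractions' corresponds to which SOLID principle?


This describes the Dependency Inversion Principle (DIP)

Dependency Inversion Principle (DIP)


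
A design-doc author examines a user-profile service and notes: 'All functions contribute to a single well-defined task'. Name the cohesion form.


Reasoning: Best: single purpose
Type: Functional cohesion

Functional cohesion


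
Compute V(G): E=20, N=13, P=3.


Formula: V(G) = E - N + 2P
V(G) = 20 - 13 + 2*3
V(G) = 7 + 6
V(G) = 13

13


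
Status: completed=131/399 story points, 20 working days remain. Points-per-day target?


Formula: Required rate = Remaining points / Days left
Remaining = 399 - 131 = 268 points
Required rate = 268 / 20 = 13.4 points/day

13.4 points/day


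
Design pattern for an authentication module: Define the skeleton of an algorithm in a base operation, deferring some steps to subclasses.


This matches the Template Method pattern

Template Method


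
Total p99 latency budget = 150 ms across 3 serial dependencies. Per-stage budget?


Formula: per_stage = total_budget / stages
per_stage = 150 / 3
per_stage = 50.0 ms

50.0 ms


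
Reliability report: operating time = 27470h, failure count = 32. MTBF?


Formula: MTBF = Total operating time / Number of failures
MTBF = 27470 / 32
MTBF = 858.44 hours

858.44 hours


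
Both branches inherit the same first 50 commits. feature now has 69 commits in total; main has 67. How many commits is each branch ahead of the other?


Common ancestor: commit #50
feature commits after divergence: 69 - 50 = 19
main commits after divergence: 67 - 50 = 17
feature is 19 commits ahead of main
main is 17 commits ahead of feature

feature ahead: 19, main ahead: 17


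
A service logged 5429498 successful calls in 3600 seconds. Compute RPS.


Formula: throughput = requests / seconds
throughput = 5429498 / 3600
throughput = 1508.19 requests/second

1508.19 requests/second


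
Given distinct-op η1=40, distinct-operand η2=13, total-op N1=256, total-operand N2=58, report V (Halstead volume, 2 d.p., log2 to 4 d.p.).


Formula: V = N * log2(η), where N = N1 + N2 and η = η1 + η2
η = 40 + 13 = 53
N = 256 + 58 = 314
log2(53) ≈ 5.7279
V = 314 * 5.7279 = 1798.56

1798.56


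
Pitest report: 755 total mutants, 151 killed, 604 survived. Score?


Mutation score = killed / total * 100
Mutation score = 151 / 755 * 100
Mutation score = 20.0%

20.0%


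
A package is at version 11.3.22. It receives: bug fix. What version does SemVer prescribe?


Current: 11.3.22
Change category: 'bug fix' → patch bump
SemVer rule: patch bump → increment PATCH (MAJOR and MINOR unchanged)
New: 11.3.23

11.3.23


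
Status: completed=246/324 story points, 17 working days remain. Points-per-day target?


Formula: Required rate = Remaining points / Days left
Remaining = 324 - 246 = 78 points
Required rate = 78 / 17 = 4.59 points/day

4.59 points/day


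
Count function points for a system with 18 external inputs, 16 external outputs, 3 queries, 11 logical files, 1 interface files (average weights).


UFP = EI*4 + EO*5 + EQ*4 + ILF*10 + EIF*7
UFP = 18*4 + 16*5 + 3*4 + 11*10 + 1*7
UFP = 72 + 80 + 12 + 110 + 7
UFP = 281

281


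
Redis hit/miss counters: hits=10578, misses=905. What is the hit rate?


Formula: hit rate = hits / (hits + misses) * 100
hit rate = 10578 / (10578 + 905) * 100
hit rate = 10578 / 11483 * 100
hit rate = 92.12%

92.12%


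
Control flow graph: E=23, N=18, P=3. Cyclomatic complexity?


Formula: V(G) = E - N + 2P
V(G) = 23 - 18 + 2*3
V(G) = 5 + 6
V(G) = 11

11


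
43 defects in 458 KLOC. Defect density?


Defect density = defects / KLOC
Defect density = 43 / 458
Defect density = 0.094 defects/KLOC

0.094 defects/KLOC


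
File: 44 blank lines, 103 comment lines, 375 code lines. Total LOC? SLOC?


Total LOC = blank + comment + code
Total LOC = 44 + 103 + 375 = 522
SLOC (source only) = code = 375

Total LOC: 522, SLOC: 375


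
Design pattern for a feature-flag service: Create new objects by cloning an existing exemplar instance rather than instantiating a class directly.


This matches the Prototype pattern

Prototype


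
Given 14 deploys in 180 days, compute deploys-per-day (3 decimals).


Formula: deployments per day = releases / days
= 14 / 180
= 0.078 deploys/day
(equivalently, 0.54 deploys/week)

0.078 deploys/day


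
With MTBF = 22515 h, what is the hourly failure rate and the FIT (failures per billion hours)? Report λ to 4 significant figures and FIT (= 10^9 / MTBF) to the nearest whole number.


Formula: λ = 1 / MTBF; FIT = λ × 1e9 = 1e9 / MTBF
λ = 1 / 22515 ≈ 4.441e-05 failures/hour
FIT = 1e9 / 22515 ≈ 44415 failures per 1e9 hours (nearest whole number)

λ = 4.441e-05 /h, FIT = 44415


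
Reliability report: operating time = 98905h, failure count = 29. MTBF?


Formula: MTBF = Total operating time / Number of failures
MTBF = 98905 / 29
MTBF = 3410.52 hours

3410.52 hours


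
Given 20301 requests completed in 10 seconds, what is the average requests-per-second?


Formula: throughput = requests / seconds
throughput = 20301 / 10
throughput = 2030.1 requests/second

2030.1 requests/second


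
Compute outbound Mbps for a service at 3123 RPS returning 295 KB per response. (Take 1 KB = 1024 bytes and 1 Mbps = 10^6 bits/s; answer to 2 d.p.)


Formula: Mbps = payload_bytes * RPS * 8 / 1e6
Payload per request = 295 KB = 295 * 1024 = 302080 bytes
Total bytes/sec = 302080 * 3123 = 943395840
Total bits/sec = 943395840 * 8 = 7547166720
Mbps = 7547166720 / 1e6 = 7547.17

7547.17 Mbps


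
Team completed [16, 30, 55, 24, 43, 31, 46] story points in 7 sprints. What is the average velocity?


Formula: Avg velocity = Total points / Number of sprints
Points: [16, 30, 55, 24, 43, 31, 46]
Sum = 16 + 30 + 55 + 24 + 43 + 31 + 46 = 245
Avg velocity = 245 / 7 = 35.0 points/sprint

35.0 points/sprint


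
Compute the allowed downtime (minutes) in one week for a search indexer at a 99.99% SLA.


Formula: allowed downtime = period * (100 - SLA) / 100
Period (week) = 10080 minutes
Unavailability fraction = (100 - 99.99) / 100
Allowed downtime = 10080 * (100 - 99.99) / 100
Allowed downtime = 1.008 minutes

1.008 minutes


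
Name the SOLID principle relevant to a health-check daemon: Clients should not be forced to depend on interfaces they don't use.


This describes the Interface Segregation Principle (ISP)

Interface Segregation Principle (ISP)


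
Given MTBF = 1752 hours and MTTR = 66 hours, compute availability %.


Availability = MTBF / (MTBF + MTTR)
Availability = 1752 / (1752 + 66)
Availability = 1752 / 1818
Availability = 96.3696%

96.3696%


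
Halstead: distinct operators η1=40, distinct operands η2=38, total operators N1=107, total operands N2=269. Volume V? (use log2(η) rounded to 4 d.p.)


Formula: V = N * log2(η), where N = N1 + N2 and η = η1 + η2
η = 40 + 38 = 78
N = 107 + 269 = 376
log2(78) ≈ 6.2854
V = 376 * 6.2854 = 2363.31

2363.31


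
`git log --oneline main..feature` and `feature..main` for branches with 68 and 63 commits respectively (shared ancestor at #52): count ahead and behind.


Common ancestor: commit #52
feature commits after divergence: 68 - 52 = 16
main commits after divergence: 63 - 52 = 11
feature is 16 commits ahead of main
main is 11 commits ahead of feature

feature ahead: 16, main ahead: 11


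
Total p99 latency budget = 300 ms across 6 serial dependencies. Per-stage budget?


Formula: per_stage = total_budget / stages
per_stage = 300 / 6
per_stage = 50.0 ms

50.0 ms


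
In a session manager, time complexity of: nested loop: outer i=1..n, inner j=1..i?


Reasoning: triangle: n(n+1)/2 ~ n^2/2
Complexity: O(n^2)

O(n^2)


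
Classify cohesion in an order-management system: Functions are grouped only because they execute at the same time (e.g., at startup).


Reasoning: Related by timing only
Type: Temporal cohesion

Temporal cohesion


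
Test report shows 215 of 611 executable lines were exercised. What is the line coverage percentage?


Coverage = covered / total * 100
Coverage = 215 / 611 * 100
Coverage = 35.19%

35.19%


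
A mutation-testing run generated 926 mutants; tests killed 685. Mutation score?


Mutation score = killed / total * 100
Mutation score = 685 / 926 * 100
Mutation score = 73.97%

73.97%


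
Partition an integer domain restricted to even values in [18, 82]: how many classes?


Constraint: even integers in [18, 82]
Class 1: x < 18 — out-of-range invalid
Class 2: x in [18,82] but odd — wrong type invalid
Class 3: x in [18,82] and even — valid
Class 4: x > 82 — out-of-range invalid
Total equivalence classes: 4

4 equivalence classes


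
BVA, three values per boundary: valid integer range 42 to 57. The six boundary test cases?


Range: [42, 57]
Boundaries: just below min, min, min+1, max-1, max, just above max
Values: [41, 42, 43, 56, 57, 58]

[41, 42, 43, 56, 57, 58]


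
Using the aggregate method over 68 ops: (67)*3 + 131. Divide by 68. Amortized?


Formula: Amortized cost = Total cost / Operations
Total cost = (67 * 3) + (1 * 131)
Total cost = 201 + 131 = 332
Amortized = 332 / 68 = 4.8824

4.8824


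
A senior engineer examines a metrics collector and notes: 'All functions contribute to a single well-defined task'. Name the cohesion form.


Reasoning: Best: single purpose
Type: Functional cohesion

Functional cohesion


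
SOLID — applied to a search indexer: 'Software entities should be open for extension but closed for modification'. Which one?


This describes the Open/Closed Principle (OCP)

Open/Closed Principle (OCP)


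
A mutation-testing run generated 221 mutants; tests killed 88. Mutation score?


Mutation score = killed / total * 100
Mutation score = 88 / 221 * 100
Mutation score = 39.82%

39.82%


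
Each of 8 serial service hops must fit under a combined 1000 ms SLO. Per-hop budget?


Formula: per_stage = total_budget / stages
per_stage = 1000 / 8
per_stage = 125.0 ms

125.0 ms


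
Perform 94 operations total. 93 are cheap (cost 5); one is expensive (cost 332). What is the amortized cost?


Formula: Amortized cost = Total cost / Operations
Total cost = (93 * 5) + (1 * 332)
Total cost = 465 + 332 = 797
Amortized = 797 / 94 = 8.4787

8.4787


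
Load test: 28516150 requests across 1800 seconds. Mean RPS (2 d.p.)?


Formula: throughput = requests / seconds
throughput = 28516150 / 1800
throughput = 15842.31 requests/second

15842.31 requests/second


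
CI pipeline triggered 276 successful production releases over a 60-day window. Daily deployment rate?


Formula: deployments per day = releases / days
= 276 / 60
= 4.6 deploys/day
(equivalently, 32.2 deploys/week)

4.6 deploys/day


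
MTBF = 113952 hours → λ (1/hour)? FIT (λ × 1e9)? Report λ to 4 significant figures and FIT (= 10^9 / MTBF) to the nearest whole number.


Formula: λ = 1 / MTBF; FIT = λ × 1e9 = 1e9 / MTBF
λ = 1 / 113952 ≈ 8.776e-06 failures/hour
FIT = 1e9 / 113952 ≈ 8776 failures per 1e9 hours (nearest whole number)

λ = 8.776e-06 /h, FIT = 8776


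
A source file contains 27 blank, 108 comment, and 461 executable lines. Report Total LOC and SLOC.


Total LOC = blank + comment + code
Total LOC = 27 + 108 + 461 = 596
SLOC (source only) = code = 461

Total LOC: 596, SLOC: 461


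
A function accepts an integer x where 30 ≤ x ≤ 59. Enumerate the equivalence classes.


Valid range: [30, 59]
Class 1: x < 30 — invalid
Class 2: 30 ≤ x ≤ 59 — valid
Class 3: x > 59 — invalid
Total equivalence classes: 3

3 equivalence classes


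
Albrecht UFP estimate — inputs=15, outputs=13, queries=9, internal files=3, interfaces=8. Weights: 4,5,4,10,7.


UFP = EI*4 + EO*5 + EQ*4 + ILF*10 + EIF*7
UFP = 15*4 + 13*5 + 9*4 + 3*10 + 8*7
UFP = 60 + 65 + 36 + 30 + 56
UFP = 247

247


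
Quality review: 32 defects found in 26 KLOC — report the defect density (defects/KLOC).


Defect density = defects / KLOC
Defect density = 32 / 26
Defect density = 1.231 defects/KLOC

1.231 defects/KLOC


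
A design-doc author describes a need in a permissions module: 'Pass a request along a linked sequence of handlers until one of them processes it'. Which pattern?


This matches the Chain of Responsibility pattern

Chain of Responsibility


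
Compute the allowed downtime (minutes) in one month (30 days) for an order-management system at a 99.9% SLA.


Formula: allowed downtime = period * (100 - SLA) / 100
Period (month (30 days)) = 43200 minutes
Unavailability fraction = (100 - 99.9) / 100
Allowed downtime = 43200 * (100 - 99.9) / 100
Allowed downtime = 43.2 minutes

43.2 minutes


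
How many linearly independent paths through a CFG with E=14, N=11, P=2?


Formula: V(G) = E - N + 2P
V(G) = 14 - 11 + 2*2
V(G) = 3 + 4
V(G) = 7

7


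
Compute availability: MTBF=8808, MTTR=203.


Availability = MTBF / (MTBF + MTTR)
Availability = 8808 / (8808 + 203)
Availability = 8808 / 9011
Availability = 97.7472%

97.7472%


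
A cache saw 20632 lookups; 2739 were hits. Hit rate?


Formula: hit rate = hits / (hits + misses) * 100
hit rate = 2739 / (2739 + 17893) * 100
hit rate = 2739 / 20632 * 100
hit rate = 13.28%

13.28%


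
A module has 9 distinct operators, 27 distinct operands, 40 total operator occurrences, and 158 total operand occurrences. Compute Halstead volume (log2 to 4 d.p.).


Formula: V = N * log2(η), where N = N1 + N2 and η = η1 + η2
η = 9 + 27 = 36
N = 40 + 158 = 198
log2(36) ≈ 5.1699
V = 198 * 5.1699 = 1023.64

1023.64


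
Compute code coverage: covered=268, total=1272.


Coverage = covered / total * 100
Coverage = 268 / 1272 * 100
Coverage = 21.07%

21.07%


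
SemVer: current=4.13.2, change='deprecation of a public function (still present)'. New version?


Current: 4.13.2
Change category: 'deprecation of a public function (still present)' → minor bump
SemVer rule: minor bump → increment MINOR, reset PATCH to 0 (MAJOR unchanged)
New: 4.14.0

4.14.0


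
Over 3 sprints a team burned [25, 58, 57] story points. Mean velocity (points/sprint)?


Formula: Avg velocity = Total points / Number of sprints
Points: [25, 58, 57]
Sum = 25 + 58 + 57 = 140
Avg velocity = 140 / 3 = 46.67 points/sprint

46.67 points/sprint


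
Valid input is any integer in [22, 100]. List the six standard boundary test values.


Range: [22, 100]
Boundaries: just below min, min, min+1, max-1, max, just above max
Values: [21, 22, 23, 99, 100, 101]

[21, 22, 23, 99, 100, 101]


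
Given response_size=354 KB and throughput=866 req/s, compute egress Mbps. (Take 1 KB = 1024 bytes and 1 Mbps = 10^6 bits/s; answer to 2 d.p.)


Formula: Mbps = payload_bytes * RPS * 8 / 1e6
Payload per request = 354 KB = 354 * 1024 = 362496 bytes
Total bytes/sec = 362496 * 866 = 313921536
Total bits/sec = 313921536 * 8 = 2511372288
Mbps = 2511372288 / 1e6 = 2511.37

2511.37 Mbps


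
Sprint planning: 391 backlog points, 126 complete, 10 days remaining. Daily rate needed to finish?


Formula: Required rate = Remaining points / Days left
Remaining = 391 - 126 = 265 points
Required rate = 265 / 10 = 26.5 points/day

26.5 points/day


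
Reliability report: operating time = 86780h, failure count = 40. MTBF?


Formula: MTBF = Total operating time / Number of failures
MTBF = 86780 / 40
MTBF = 2169.5 hours

2169.5 hours


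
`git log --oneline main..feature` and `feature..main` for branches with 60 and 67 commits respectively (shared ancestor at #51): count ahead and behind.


Common ancestor: commit #51
feature commits after divergence: 60 - 51 = 9
main commits after divergence: 67 - 51 = 16
feature is 9 commits ahead of main
main is 16 commits ahead of feature

feature ahead: 9, main ahead: 16


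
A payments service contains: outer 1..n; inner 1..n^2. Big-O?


Reasoning: n times n^2
Complexity: O(n^3)

O(n^3)


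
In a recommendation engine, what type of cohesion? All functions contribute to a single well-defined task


Reasoning: Best: single purpose
Type: Functional cohesion

Functional cohesion


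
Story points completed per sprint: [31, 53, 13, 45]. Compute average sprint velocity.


Formula: Avg velocity = Total points / Number of sprints
Points: [31, 53, 13, 45]
Sum = 31 + 53 + 13 + 45 = 142
Avg velocity = 142 / 4 = 35.5 points/sprint

35.5 points/sprint


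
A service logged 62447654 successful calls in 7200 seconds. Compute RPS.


Formula: throughput = requests / seconds
throughput = 62447654 / 7200
throughput = 8673.29 requests/second

8673.29 requests/second


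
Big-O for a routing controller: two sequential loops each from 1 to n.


Reasoning: sequential dominates: O(n) + O(n) = O(n)
Complexity: O(n)

O(n)


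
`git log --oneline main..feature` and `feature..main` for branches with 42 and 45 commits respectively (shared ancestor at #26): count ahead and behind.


Common ancestor: commit #26
feature commits after divergence: 42 - 26 = 16
main commits after divergence: 45 - 26 = 19
feature is 16 commits ahead of main
main is 19 commits ahead of feature

feature ahead: 16, main ahead: 19


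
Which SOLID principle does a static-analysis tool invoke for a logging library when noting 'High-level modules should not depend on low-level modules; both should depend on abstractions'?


This describes the Dependency Inversion Principle (DIP)

Dependency Inversion Principle (DIP)


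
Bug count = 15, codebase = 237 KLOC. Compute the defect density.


Defect density = defects / KLOC
Defect density = 15 / 237
Defect density = 0.063 defects/KLOC

0.063 defects/KLOC


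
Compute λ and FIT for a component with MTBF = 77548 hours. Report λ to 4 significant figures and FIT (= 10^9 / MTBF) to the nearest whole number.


Formula: λ = 1 / MTBF; FIT = λ × 1e9 = 1e9 / MTBF
λ = 1 / 77548 ≈ 1.290e-05 failures/hour
FIT = 1e9 / 77548 ≈ 12895 failures per 1e9 hours (nearest whole number)

λ = 1.290e-05 /h, FIT = 12895


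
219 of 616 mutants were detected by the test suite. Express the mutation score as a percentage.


Mutation score = killed / total * 100
Mutation score = 219 / 616 * 100
Mutation score = 35.55%

35.55%


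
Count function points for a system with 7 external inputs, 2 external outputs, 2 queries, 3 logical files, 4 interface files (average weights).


UFP = EI*4 + EO*5 + EQ*4 + ILF*10 + EIF*7
UFP = 7*4 + 2*5 + 2*4 + 3*10 + 4*7
UFP = 28 + 10 + 8 + 30 + 28
UFP = 104

104


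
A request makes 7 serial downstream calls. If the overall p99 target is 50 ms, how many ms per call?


Formula: per_stage = total_budget / stages
per_stage = 50 / 7
per_stage = 7.14 ms

7.14 ms


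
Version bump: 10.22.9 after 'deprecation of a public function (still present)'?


Current: 10.22.9
Change category: 'deprecation of a public function (still present)' → minor bump
SemVer rule: minor bump → increment MINOR, reset PATCH to 0 (MAJOR unchanged)
New: 10.23.0

10.23.0


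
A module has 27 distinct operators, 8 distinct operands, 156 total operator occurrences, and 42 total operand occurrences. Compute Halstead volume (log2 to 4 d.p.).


Formula: V = N * log2(η), where N = N1 + N2 and η = η1 + η2
η = 27 + 8 = 35
N = 156 + 42 = 198
log2(35) ≈ 5.1293
V = 198 * 5.1293 = 1015.60

1015.60


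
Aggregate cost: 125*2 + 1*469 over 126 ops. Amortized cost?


Formula: Amortized cost = Total cost / Operations
Total cost = (125 * 2) + (1 * 469)
Total cost = 250 + 469 = 719
Amortized = 719 / 126 = 5.7063

5.7063


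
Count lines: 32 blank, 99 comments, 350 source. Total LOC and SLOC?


Total LOC = blank + comment + code
Total LOC = 32 + 99 + 350 = 481
SLOC (source only) = code = 350

Total LOC: 481, SLOC: 350


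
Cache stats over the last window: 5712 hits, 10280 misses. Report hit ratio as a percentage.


Formula: hit rate = hits / (hits + misses) * 100
hit rate = 5712 / (5712 + 10280) * 100
hit rate = 5712 / 15992 * 100
hit rate = 35.72%

35.72%


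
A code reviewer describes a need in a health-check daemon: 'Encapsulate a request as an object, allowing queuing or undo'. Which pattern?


This matches the Command pattern

Command


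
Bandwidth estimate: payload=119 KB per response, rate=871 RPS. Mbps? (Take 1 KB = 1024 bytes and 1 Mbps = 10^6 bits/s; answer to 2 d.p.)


Formula: Mbps = payload_bytes * RPS * 8 / 1e6
Payload per request = 119 KB = 119 * 1024 = 121856 bytes
Total bytes/sec = 121856 * 871 = 106136576
Total bits/sec = 106136576 * 8 = 849092608
Mbps = 849092608 / 1e6 = 849.09

849.09 Mbps


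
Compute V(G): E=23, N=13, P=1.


Formula: V(G) = E - N + 2P
V(G) = 23 - 13 + 2*1
V(G) = 10 + 2
V(G) = 12

12


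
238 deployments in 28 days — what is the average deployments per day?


Formula: deployments per day = releases / days
= 238 / 28
= 8.5 deploys/day
(equivalently, 59.5 deploys/week)

8.5 deploys/day


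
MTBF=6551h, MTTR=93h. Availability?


Availability = MTBF / (MTBF + MTTR)
Availability = 6551 / (6551 + 93)
Availability = 6551 / 6644
Availability = 98.6002%

98.6002%


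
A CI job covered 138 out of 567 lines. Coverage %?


Coverage = covered / total * 100
Coverage = 138 / 567 * 100
Coverage = 24.34%

24.34%


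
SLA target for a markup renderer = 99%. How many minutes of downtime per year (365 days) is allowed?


Formula: allowed downtime = period * (100 - SLA) / 100
Period (year (365 days)) = 525600 minutes
Unavailability fraction = (100 - 99.0) / 100
Allowed downtime = 525600 * (100 - 99.0) / 100
Allowed downtime = 5256.0 minutes

5256.0 minutes


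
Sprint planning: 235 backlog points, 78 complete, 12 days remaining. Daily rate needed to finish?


Formula: Required rate = Remaining points / Days left
Remaining = 235 - 78 = 157 points
Required rate = 157 / 12 = 13.08 points/day

13.08 points/day


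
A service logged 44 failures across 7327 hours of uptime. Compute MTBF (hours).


Formula: MTBF = Total operating time / Number of failures
MTBF = 7327 / 44
MTBF = 166.52 hours

166.52 hours


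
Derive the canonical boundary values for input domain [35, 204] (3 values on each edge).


Range: [35, 204]
Boundaries: just below min, min, min+1, max-1, max, just above max
Values: [34, 35, 36, 203, 204, 205]

[34, 35, 36, 203, 204, 205]


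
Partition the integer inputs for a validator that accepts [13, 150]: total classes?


Valid range: [13, 150]
Class 1: x < 13 — invalid
Class 2: 13 ≤ x ≤ 150 — valid
Class 3: x > 150 — invalid
Total equivalence classes: 3

3 equivalence classes


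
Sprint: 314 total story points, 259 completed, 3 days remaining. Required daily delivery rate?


Formula: Required rate = Remaining points / Days left
Remaining = 314 - 259 = 55 points
Required rate = 55 / 3 = 18.33 points/day

18.33 points/day


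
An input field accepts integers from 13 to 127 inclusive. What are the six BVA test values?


Range: [13, 127]
Boundaries: just below min, min, min+1, max-1, max, just above max
Values: [12, 13, 14, 126, 127, 128]

[12, 13, 14, 126, 127, 128]


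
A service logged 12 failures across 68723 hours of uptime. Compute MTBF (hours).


Formula: MTBF = Total operating time / Number of failures
MTBF = 68723 / 12
MTBF = 5726.92 hours

5726.92 hours


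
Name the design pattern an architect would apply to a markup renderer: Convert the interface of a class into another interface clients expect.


This matches the Adapter pattern

Adapter


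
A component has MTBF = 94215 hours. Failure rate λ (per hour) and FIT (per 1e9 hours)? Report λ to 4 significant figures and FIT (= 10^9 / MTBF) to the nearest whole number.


Formula: λ = 1 / MTBF; FIT = λ × 1e9 = 1e9 / MTBF
λ = 1 / 94215 ≈ 1.061e-05 failures/hour
FIT = 1e9 / 94215 ≈ 10614 failures per 1e9 hours (nearest whole number)

λ = 1.061e-05 /h, FIT = 10614


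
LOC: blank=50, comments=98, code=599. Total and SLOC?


Total LOC = blank + comment + code
Total LOC = 50 + 98 + 599 = 747
SLOC (source only) = code = 599

Total LOC: 747, SLOC: 599


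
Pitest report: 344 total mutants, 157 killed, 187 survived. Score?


Mutation score = killed / total * 100
Mutation score = 157 / 344 * 100
Mutation score = 45.64%

45.64%


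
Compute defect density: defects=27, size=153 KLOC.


Defect density = defects / KLOC
Defect density = 27 / 153
Defect density = 0.176 defects/KLOC

0.176 defects/KLOC


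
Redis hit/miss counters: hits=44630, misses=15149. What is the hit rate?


Formula: hit rate = hits / (hits + misses) * 100
hit rate = 44630 / (44630 + 15149) * 100
hit rate = 44630 / 59779 * 100
hit rate = 74.66%

74.66%


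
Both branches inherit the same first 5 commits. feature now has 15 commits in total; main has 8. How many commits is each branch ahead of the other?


Common ancestor: commit #5
feature commits after divergence: 15 - 5 = 10
main commits after divergence: 8 - 5 = 3
feature is 10 commits ahead of main
main is 3 commits ahead of feature

feature ahead: 10, main ahead: 3


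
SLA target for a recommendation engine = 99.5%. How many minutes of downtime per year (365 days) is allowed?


Formula: allowed downtime = period * (100 - SLA) / 100
Period (year (365 days)) = 525600 minutes
Unavailability fraction = (100 - 99.5) / 100
Allowed downtime = 525600 * (100 - 99.5) / 100
Allowed downtime = 2628.0 minutes

2628.0 minutes


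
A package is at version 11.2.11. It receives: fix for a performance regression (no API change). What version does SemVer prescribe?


Current: 11.2.11
Change category: 'fix for a performance regression (no API change)' → patch bump
SemVer rule: patch bump → increment PATCH (MAJOR and MINOR unchanged)
New: 11.2.12

11.2.12


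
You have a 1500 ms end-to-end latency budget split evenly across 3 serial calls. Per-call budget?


Formula: per_stage = total_budget / stages
per_stage = 1500 / 3
per_stage = 500.0 ms

500.0 ms


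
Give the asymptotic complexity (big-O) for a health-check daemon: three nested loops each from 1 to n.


Reasoning: three levels of nesting over n
Complexity: O(n^3)

O(n^3)


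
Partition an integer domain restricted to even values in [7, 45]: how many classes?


Constraint: even integers in [7, 45]
Class 1: x < 7 — out-of-range invalid
Class 2: x in [7,45] but odd — wrong type invalid
Class 3: x in [7,45] and even — valid
Class 4: x > 45 — out-of-range invalid
Total equivalence classes: 4

4 equivalence classes


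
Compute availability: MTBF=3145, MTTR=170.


Availability = MTBF / (MTBF + MTTR)
Availability = 3145 / (3145 + 170)
Availability = 3145 / 3315
Availability = 94.8718%

94.8718%


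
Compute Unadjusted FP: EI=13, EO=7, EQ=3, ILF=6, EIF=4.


UFP = EI*4 + EO*5 + EQ*4 + ILF*10 + EIF*7
UFP = 13*4 + 7*5 + 3*4 + 6*10 + 4*7
UFP = 52 + 35 + 12 + 60 + 28
UFP = 187

187


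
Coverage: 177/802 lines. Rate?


Coverage = covered / total * 100
Coverage = 177 / 802 * 100
Coverage = 22.07%

22.07%


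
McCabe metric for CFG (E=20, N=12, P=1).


Formula: V(G) = E - N + 2P
V(G) = 20 - 12 + 2*1
V(G) = 8 + 2
V(G) = 10

10


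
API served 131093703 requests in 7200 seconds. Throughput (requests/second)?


Formula: throughput = requests / seconds
throughput = 131093703 / 7200
throughput = 18207.46 requests/second

18207.46 requests/second


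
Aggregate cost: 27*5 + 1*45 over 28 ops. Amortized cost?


Formula: Amortized cost = Total cost / Operations
Total cost = (27 * 5) + (1 * 45)
Total cost = 135 + 45 = 180
Amortized = 180 / 28 = 6.4286

6.4286


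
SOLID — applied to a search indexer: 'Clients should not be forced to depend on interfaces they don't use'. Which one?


This describes the Interface Segregation Principle (ISP)

Interface Segregation Principle (ISP)


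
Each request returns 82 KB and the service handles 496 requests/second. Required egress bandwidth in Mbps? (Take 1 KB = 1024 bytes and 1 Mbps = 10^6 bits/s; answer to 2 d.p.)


Formula: Mbps = payload_bytes * RPS * 8 / 1e6
Payload per request = 82 KB = 82 * 1024 = 83968 bytes
Total bytes/sec = 83968 * 496 = 41648128
Total bits/sec = 41648128 * 8 = 333185024
Mbps = 333185024 / 1e6 = 333.19

333.19 Mbps


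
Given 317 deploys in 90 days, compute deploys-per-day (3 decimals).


Formula: deployments per day = releases / days
= 317 / 90
= 3.522 deploys/day
(equivalently, 24.66 deploys/week)

3.522 deploys/day


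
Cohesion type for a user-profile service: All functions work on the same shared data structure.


Reasoning: Functions share data
Type: Communicational cohesion

Communicational cohesion


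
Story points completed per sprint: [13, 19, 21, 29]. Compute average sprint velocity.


Formula: Avg velocity = Total points / Number of sprints
Points: [13, 19, 21, 29]
Sum = 13 + 19 + 21 + 29 = 82
Avg velocity = 82 / 4 = 20.5 points/sprint

20.5 points/sprint


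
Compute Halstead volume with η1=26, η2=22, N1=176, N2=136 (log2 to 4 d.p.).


Formula: V = N * log2(η), where N = N1 + N2 and η = η1 + η2
η = 26 + 22 = 48
N = 176 + 136 = 312
log2(48) ≈ 5.5850
V = 312 * 5.5850 = 1742.52

1742.52


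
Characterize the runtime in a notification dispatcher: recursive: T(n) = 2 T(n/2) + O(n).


Reasoning: master theorem case 2 (merge-sort recurrence)
Complexity: O(n log n)

O(n log n)


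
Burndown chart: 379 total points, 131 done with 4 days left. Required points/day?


Formula: Required rate = Remaining points / Days left
Remaining = 379 - 131 = 248 points
Required rate = 248 / 4 = 62.0 points/day

62.0 points/day


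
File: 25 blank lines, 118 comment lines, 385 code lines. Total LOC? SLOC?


Total LOC = blank + comment + code
Total LOC = 25 + 118 + 385 = 528
SLOC (source only) = code = 385

Total LOC: 528, SLOC: 385


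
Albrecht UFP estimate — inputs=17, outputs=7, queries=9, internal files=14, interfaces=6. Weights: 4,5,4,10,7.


UFP = EI*4 + EO*5 + EQ*4 + ILF*10 + EIF*7
UFP = 17*4 + 7*5 + 9*4 + 14*10 + 6*7
UFP = 68 + 35 + 36 + 140 + 42
UFP = 321

321


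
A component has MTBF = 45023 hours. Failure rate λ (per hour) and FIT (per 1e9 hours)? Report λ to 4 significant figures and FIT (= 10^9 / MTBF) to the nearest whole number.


Formula: λ = 1 / MTBF; FIT = λ × 1e9 = 1e9 / MTBF
λ = 1 / 45023 ≈ 2.221e-05 failures/hour
FIT = 1e9 / 45023 ≈ 22211 failures per 1e9 hours (nearest whole number)

λ = 2.221e-05 /h, FIT = 22211


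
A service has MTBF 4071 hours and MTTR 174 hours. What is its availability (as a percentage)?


Availability = MTBF / (MTBF + MTTR)
Availability = 4071 / (4071 + 174)
Availability = 4071 / 4245
Availability = 95.9011%

95.9011%


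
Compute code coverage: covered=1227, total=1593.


Coverage = covered / total * 100
Coverage = 1227 / 1593 * 100
Coverage = 77.02%

77.02%


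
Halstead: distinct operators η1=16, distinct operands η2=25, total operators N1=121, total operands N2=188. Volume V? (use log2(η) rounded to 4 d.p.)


Formula: V = N * log2(η), where N = N1 + N2 and η = η1 + η2
η = 16 + 25 = 41
N = 121 + 188 = 309
log2(41) ≈ 5.3576
V = 309 * 5.3576 = 1655.50

1655.50


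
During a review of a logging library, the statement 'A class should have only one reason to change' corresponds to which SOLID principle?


This describes the Single Responsibility Principle (SRP)

Single Responsibility Principle (SRP)


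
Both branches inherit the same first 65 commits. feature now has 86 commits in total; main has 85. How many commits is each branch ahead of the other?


Common ancestor: commit #65
feature commits after divergence: 86 - 65 = 21
main commits after divergence: 85 - 65 = 20
feature is 21 commits ahead of main
main is 20 commits ahead of feature

feature ahead: 21, main ahead: 20


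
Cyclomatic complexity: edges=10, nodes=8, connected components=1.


Formula: V(G) = E - N + 2P
V(G) = 10 - 8 + 2*1
V(G) = 2 + 2
V(G) = 4

4


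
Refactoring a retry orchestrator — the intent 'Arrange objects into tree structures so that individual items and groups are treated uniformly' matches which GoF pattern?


This matches the Composite pattern

Composite


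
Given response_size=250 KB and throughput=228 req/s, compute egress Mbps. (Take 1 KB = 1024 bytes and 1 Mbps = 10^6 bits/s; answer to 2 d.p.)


Formula: Mbps = payload_bytes * RPS * 8 / 1e6
Payload per request = 250 KB = 250 * 1024 = 256000 bytes
Total bytes/sec = 256000 * 228 = 58368000
Total bits/sec = 58368000 * 8 = 466944000
Mbps = 466944000 / 1e6 = 466.94

466.94 Mbps


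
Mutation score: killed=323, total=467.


Mutation score = killed / total * 100
Mutation score = 323 / 467 * 100
Mutation score = 69.16%

69.16%


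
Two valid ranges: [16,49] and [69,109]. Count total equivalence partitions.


Valid ranges: [16,49] and [69,109]
Class 1: x < 16 — invalid
Class 2: 16 ≤ x ≤ 49 — valid
Class 3: 49 < x < 69 — invalid (gap between ranges)
Class 4: 69 ≤ x ≤ 109 — valid
Class 5: x > 109 — invalid
Total equivalence classes: 5

5 equivalence classes


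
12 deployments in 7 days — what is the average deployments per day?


Formula: deployments per day = releases / days
= 12 / 7
= 1.714 deploys/day
(equivalently, 12.0 deploys/week)

1.714 deploys/day


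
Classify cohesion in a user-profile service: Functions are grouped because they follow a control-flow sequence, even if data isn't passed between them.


Reasoning: Grouped by order of execution within a routine, not by data flow
Type: Procedural cohesion

Procedural cohesion


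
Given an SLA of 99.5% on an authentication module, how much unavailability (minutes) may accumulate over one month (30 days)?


Formula: allowed downtime = period * (100 - SLA) / 100
Period (month (30 days)) = 43200 minutes
Unavailability fraction = (100 - 99.5) / 100
Allowed downtime = 43200 * (100 - 99.5) / 100
Allowed downtime = 216.0 minutes

216.0 minutes


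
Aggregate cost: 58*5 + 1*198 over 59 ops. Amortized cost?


Formula: Amortized cost = Total cost / Operations
Total cost = (58 * 5) + (1 * 198)
Total cost = 290 + 198 = 488
Amortized = 488 / 59 = 8.2712

8.2712


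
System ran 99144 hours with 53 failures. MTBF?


Formula: MTBF = Total operating time / Number of failures
MTBF = 99144 / 53
MTBF = 1870.64 hours

1870.64 hours


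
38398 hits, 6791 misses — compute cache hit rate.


Formula: hit rate = hits / (hits + misses) * 100
hit rate = 38398 / (38398 + 6791) * 100
hit rate = 38398 / 45189 * 100
hit rate = 84.97%

84.97%


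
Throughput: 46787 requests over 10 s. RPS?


Formula: throughput = requests / seconds
throughput = 46787 / 10
throughput = 4678.7 requests/second

4678.7 requests/second


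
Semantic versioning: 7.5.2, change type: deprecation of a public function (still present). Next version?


Current: 7.5.2
Change category: 'deprecation of a public function (still present)' → minor bump
SemVer rule: minor bump → increment MINOR, reset PATCH to 0 (MAJOR unchanged)
New: 7.6.0

7.6.0


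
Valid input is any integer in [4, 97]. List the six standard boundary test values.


Range: [4, 97]
Boundaries: just below min, min, min+1, max-1, max, just above max
Values: [3, 4, 5, 96, 97, 98]

[3, 4, 5, 96, 97, 98]


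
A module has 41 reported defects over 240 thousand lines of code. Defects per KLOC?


Defect density = defects / KLOC
Defect density = 41 / 240
Defect density = 0.171 defects/KLOC

0.171 defects/KLOC


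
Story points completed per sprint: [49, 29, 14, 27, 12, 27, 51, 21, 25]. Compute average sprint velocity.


Formula: Avg velocity = Total points / Number of sprints
Points: [49, 29, 14, 27, 12, 27, 51, 21, 25]
Sum = 49 + 29 + 14 + 27 + 12 + 27 + 51 + 21 + 25 = 255
Avg velocity = 255 / 9 = 28.33 points/sprint

28.33 points/sprint
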